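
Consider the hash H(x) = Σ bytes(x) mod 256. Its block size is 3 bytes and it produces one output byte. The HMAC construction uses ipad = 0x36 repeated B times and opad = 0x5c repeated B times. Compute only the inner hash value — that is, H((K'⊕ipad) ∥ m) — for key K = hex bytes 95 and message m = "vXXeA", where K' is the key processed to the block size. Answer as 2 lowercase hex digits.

db

Key hex bytes 95 is 1 byte ≤ B = 3; zero-pad to 3 bytes: K' = 95 00 00.
K' ⊕ ipad = a3 36 36.
Inner input = a3 36 36 ∥ 76 58 58 65 41.
Inner hash: sum = 163+54+54+118+88+88+101+65 = 731; mod 256 = 219 → db.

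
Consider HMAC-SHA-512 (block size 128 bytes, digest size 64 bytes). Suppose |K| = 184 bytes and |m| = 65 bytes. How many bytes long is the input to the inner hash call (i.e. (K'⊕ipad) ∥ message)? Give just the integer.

193

Key is 184 > 128 bytes, so it is hashed to 64 bytes then zero-padded to 128: |K'| = 128.
Inner input = (K'⊕ipad) ∥ m → 128 + 65 = 193 bytes.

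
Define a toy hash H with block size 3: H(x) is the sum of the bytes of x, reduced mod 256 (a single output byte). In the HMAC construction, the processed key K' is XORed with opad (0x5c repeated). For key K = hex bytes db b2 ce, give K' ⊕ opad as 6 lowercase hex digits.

Key hex bytes db b2 ce is exactly B = 3 bytes: K' = db b2 ce.
XOR each byte with 0x5c: db⊕5c=87, b2⊕5c=ee, ce⊕5c=92.

87ee92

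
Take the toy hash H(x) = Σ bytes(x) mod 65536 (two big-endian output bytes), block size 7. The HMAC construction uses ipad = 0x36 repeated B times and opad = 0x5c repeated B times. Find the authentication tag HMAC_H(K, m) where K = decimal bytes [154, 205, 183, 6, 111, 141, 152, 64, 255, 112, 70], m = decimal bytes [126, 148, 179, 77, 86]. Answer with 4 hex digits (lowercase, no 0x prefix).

035e

Key decimal bytes [154, 205, 183, 6, 111, 141, 152, 64, 255, 112, 70] = 9a cd b7 06 6f 8d 98 40 ff 70 46 is 11 bytes > B = 7, so hash it first: H(key) = 05 ad, then zero-pad to 7 bytes: K' = 05 ad 00 00 00 00 00.
K' ⊕ ipad = 33 9b 36 36 36 36 36.  K' ⊕ opad = 59 f1 5c 5c 5c 5c 5c.
Inner input = (K'⊕ipad) ∥ m = 33 9b 36 36 36 36 36 ∥ 7e 94 b3 4d 56.
Inner hash: sum = 51+155+54+54+54+54+54+126+148+179+77+86 = 1092 → 04 44.
Outer input = (K'⊕opad) ∥ inner = 59 f1 5c 5c 5c 5c 5c ∥ 04 44.
Outer hash (tag): sum = 89+241+92+92+92+92+92+4+68 = 862 → 03 5e.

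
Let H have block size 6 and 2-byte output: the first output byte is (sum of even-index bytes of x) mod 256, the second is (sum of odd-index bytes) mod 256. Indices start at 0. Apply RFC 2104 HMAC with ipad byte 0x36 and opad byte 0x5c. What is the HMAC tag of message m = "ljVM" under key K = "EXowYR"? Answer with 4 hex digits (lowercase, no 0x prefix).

4e07

Key "EXowYR" = 45 58 6f 77 59 52 is exactly B = 6 bytes: K' = 45 58 6f 77 59 52.
K' ⊕ ipad = 73 6e 59 41 6f 64.  K' ⊕ opad = 19 04 33 2b 05 0e.
Inner input = (K'⊕ipad) ∥ m = 73 6e 59 41 6f 64 ∥ 6c 6a 56 4d.
Inner hash: even-index sum = 509 mod 256 = 253; odd-index sum = 458 mod 256 = 202 → fd ca.
Outer input = (K'⊕opad) ∥ inner = 19 04 33 2b 05 0e ∥ fd ca.
Outer hash (tag): even-index sum = 334 mod 256 = 78; odd-index sum = 263 mod 256 = 7 → 4e 07.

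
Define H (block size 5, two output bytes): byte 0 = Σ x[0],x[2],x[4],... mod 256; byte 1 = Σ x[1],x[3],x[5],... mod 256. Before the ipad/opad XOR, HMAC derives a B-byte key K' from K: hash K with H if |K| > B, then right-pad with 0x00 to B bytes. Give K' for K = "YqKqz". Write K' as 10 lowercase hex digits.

59714b717a

Key "YqKqz" = 59 71 4b 71 7a is exactly B = 5 bytes: K' = 59 71 4b 71 7a.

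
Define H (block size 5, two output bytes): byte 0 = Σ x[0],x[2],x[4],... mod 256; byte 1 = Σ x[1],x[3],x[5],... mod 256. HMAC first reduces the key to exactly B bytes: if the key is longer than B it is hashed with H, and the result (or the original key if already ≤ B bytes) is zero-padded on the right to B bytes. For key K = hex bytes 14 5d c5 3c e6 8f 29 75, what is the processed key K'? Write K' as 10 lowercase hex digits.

|K| = 8 > B = 5, so first hash the key.
H(K): even-index sum = 488 mod 256 = 232; odd-index sum = 413 mod 256 = 157 → e8 9d.
Zero-pad H(K) = e8 9d to 5 bytes: K' = e8 9d 00 00 00.

e89d000000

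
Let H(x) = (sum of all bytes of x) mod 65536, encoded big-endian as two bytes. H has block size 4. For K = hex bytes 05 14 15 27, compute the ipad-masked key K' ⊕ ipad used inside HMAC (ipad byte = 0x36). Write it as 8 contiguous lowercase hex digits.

33222311

Key hex bytes 05 14 15 27 is exactly B = 4 bytes: K' = 05 14 15 27.
XOR each byte with 0x36: 05⊕36=33, 14⊕36=22, 15⊕36=23, 27⊕36=11.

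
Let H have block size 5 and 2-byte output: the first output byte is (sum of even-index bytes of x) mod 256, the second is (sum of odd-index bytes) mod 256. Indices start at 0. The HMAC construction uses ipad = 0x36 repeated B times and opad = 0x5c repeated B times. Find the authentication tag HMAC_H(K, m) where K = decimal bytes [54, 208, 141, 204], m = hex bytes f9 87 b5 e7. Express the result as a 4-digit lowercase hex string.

Key decimal bytes [54, 208, 141, 204] = 36 d0 8d cc is 4 bytes ≤ B = 5; zero-pad to 5 bytes: K' = 36 d0 8d cc 00.
K' ⊕ ipad = 00 e6 bb fa 36.  K' ⊕ opad = 6a 8c d1 90 5c.
Inner input = (K'⊕ipad) ∥ m = 00 e6 bb fa 36 ∥ f9 87 b5 e7.
Inner hash: even-index sum = 607 mod 256 = 95; odd-index sum = 910 mod 256 = 142 → 5f 8e.
Outer input = (K'⊕opad) ∥ inner = 6a 8c d1 90 5c ∥ 5f 8e.
Outer hash (tag): even-index sum = 549 mod 256 = 37; odd-index sum = 379 mod 256 = 123 → 25 7b.

257b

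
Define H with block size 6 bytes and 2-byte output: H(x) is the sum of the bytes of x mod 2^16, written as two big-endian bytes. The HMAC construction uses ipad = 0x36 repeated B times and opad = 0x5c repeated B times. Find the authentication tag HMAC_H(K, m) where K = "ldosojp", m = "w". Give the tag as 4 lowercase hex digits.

02c7

Key "ldosojp" = 6c 64 6f 73 6f 6a 70 is 7 bytes > B = 6, so hash it first: H(key) = 02 fb, then zero-pad to 6 bytes: K' = 02 fb 00 00 00 00.
K' ⊕ ipad = 34 cd 36 36 36 36.  K' ⊕ opad = 5e a7 5c 5c 5c 5c.
Inner input = (K'⊕ipad) ∥ m = 34 cd 36 36 36 36 ∥ 77.
Inner hash: sum = 52+205+54+54+54+54+119 = 592 → 02 50.
Outer input = (K'⊕opad) ∥ inner = 5e a7 5c 5c 5c 5c ∥ 02 50.
Outer hash (tag): sum = 94+167+92+92+92+92+2+80 = 711 → 02 c7.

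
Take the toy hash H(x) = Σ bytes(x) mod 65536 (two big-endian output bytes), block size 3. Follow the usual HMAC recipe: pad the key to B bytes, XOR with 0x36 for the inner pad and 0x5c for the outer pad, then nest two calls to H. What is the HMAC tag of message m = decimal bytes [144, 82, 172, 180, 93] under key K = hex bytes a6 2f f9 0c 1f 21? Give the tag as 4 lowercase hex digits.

Key hex bytes a6 2f f9 0c 1f 21 is 6 bytes > B = 3, so hash it first: H(key) = 02 1a, then zero-pad to 3 bytes: K' = 02 1a 00.
K' ⊕ ipad = 34 2c 36.  K' ⊕ opad = 5e 46 5c.
Inner input = (K'⊕ipad) ∥ m = 34 2c 36 ∥ 90 52 ac b4 5d.
Inner hash: sum = 52+44+54+144+82+172+180+93 = 821 → 03 35.
Outer input = (K'⊕opad) ∥ inner = 5e 46 5c ∥ 03 35.
Outer hash (tag): sum = 94+70+92+3+53 = 312 → 01 38.

0138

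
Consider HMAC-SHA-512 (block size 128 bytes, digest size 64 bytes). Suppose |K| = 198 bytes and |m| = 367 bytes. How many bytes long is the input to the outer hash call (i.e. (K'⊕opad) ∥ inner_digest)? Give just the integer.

Key is 198 > 128 bytes, so it is hashed to 64 bytes then zero-padded to 128: |K'| = 128.
Outer input = (K'⊕opad) ∥ H(inner) → 128 + 64 = 192 bytes.

192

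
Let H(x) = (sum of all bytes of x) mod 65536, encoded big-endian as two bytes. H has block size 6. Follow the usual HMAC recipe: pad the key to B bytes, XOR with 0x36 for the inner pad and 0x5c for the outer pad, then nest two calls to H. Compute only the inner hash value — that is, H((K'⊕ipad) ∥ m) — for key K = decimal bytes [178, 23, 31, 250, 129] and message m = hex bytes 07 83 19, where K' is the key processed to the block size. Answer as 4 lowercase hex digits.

032a

Key decimal bytes [178, 23, 31, 250, 129] = b2 17 1f fa 81 is 5 bytes ≤ B = 6; zero-pad to 6 bytes: K' = b2 17 1f fa 81 00.
K' ⊕ ipad = 84 21 29 cc b7 36.
Inner input = 84 21 29 cc b7 36 ∥ 07 83 19.
Inner hash: sum = 132+33+41+204+183+54+7+131+25 = 810 → 03 2a.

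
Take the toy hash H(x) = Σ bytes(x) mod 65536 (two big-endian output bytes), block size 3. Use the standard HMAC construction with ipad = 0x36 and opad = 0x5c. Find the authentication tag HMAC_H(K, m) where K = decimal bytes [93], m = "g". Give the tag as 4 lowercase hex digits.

Key decimal bytes [93] = 5d is 1 byte ≤ B = 3; zero-pad to 3 bytes: K' = 5d 00 00.
K' ⊕ ipad = 6b 36 36.  K' ⊕ opad = 01 5c 5c.
Inner input = (K'⊕ipad) ∥ m = 6b 36 36 ∥ 67.
Inner hash: sum = 107+54+54+103 = 318 → 01 3e.
Outer input = (K'⊕opad) ∥ inner = 01 5c 5c ∥ 01 3e.
Outer hash (tag): sum = 1+92+92+1+62 = 248 → 00 f8.

00f8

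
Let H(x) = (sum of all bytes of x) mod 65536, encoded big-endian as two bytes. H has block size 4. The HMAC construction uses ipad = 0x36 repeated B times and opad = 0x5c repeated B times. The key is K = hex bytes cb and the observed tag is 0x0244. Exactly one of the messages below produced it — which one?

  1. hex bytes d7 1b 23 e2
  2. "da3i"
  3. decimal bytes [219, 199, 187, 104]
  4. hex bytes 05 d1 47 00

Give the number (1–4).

1

Key hex bytes cb is 1 byte ≤ B = 4; zero-pad to 4 bytes: K' = cb 00 00 00.
K' ⊕ ipad = fd 36 36 36; K' ⊕ opad = 97 5c 5c 5c.
m1: inner = H(fd 36 36 36 d7 1b 23 e2) = 03 96; tag = H(97 5c 5c 5c 03 96) = 0244 ← matches
m2: inner = H(fd 36 36 36 64 61 33 69) = 03 00; tag = H(97 5c 5c 5c 03 00) = 01ae
m3: inner = H(fd 36 36 36 db c7 bb 68) = 04 64; tag = H(97 5c 5c 5c 04 64) = 0213
m4: inner = H(fd 36 36 36 05 d1 47 00) = 02 bc; tag = H(97 5c 5c 5c 02 bc) = 0269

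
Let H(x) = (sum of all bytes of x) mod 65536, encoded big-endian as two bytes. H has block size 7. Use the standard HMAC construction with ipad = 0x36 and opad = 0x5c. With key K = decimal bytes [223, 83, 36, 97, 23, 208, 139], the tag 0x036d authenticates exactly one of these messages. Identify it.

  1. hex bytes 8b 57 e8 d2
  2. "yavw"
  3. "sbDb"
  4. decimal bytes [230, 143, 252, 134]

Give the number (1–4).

Key decimal bytes [223, 83, 36, 97, 23, 208, 139] = df 53 24 61 17 d0 8b is exactly B = 7 bytes: K' = df 53 24 61 17 d0 8b.
K' ⊕ ipad = e9 65 12 57 21 e6 bd; K' ⊕ opad = 83 0f 78 3d 4b 8c d7.
m1: inner = H(e9 65 12 57 21 e6 bd 8b 57 e8 d2) = 06 17; tag = H(83 0f 78 3d 4b 8c d7 06 17) = 0312
m2: inner = H(e9 65 12 57 21 e6 bd 79 61 76 77) = 05 42; tag = H(83 0f 78 3d 4b 8c d7 05 42) = 033c
m3: inner = H(e9 65 12 57 21 e6 bd 73 62 44 62) = 04 f6; tag = H(83 0f 78 3d 4b 8c d7 04 f6) = 03ef
m4: inner = H(e9 65 12 57 21 e6 bd e6 8f fc 86) = 06 72; tag = H(83 0f 78 3d 4b 8c d7 06 72) = 036d ← matches

4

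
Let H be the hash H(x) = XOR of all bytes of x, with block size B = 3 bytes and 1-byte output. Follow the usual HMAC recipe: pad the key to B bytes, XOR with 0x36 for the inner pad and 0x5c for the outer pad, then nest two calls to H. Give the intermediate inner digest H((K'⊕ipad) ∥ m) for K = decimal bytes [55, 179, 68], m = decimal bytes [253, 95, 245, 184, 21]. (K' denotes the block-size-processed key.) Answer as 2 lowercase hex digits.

Key decimal bytes [55, 179, 68] = 37 b3 44 is exactly B = 3 bytes: K' = 37 b3 44.
K' ⊕ ipad = 01 85 72.
Inner input = 01 85 72 ∥ fd 5f f5 b8 15.
Inner hash: XOR 01⊕85⊕72⊕fd⊕5f⊕f5⊕b8⊕15 = 0c.

0c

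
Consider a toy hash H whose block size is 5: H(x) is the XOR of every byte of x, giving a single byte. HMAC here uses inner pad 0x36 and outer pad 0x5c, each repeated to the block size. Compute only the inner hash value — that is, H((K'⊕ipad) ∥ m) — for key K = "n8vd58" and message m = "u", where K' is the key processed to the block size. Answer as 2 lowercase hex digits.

Key "n8vd58" = 6e 38 76 64 35 38 is 6 bytes > B = 5, so hash it first: H(key) = 49, then zero-pad to 5 bytes: K' = 49 00 00 00 00.
K' ⊕ ipad = 7f 36 36 36 36.
Inner input = 7f 36 36 36 36 ∥ 75.
Inner hash: XOR 7f⊕36⊕36⊕36⊕36⊕75 = 0a.

0a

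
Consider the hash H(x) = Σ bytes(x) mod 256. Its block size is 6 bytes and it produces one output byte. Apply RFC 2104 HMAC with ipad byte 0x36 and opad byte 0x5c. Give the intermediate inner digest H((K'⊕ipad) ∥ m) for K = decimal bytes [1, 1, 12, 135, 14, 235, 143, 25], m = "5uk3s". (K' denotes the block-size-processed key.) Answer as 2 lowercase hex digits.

Key decimal bytes [1, 1, 12, 135, 14, 235, 143, 25] = 01 01 0c 87 0e eb 8f 19 is 8 bytes > B = 6, so hash it first: H(key) = 36, then zero-pad to 6 bytes: K' = 36 00 00 00 00 00.
K' ⊕ ipad = 00 36 36 36 36 36.
Inner input = 00 36 36 36 36 36 ∥ 35 75 6b 33 73.
Inner hash: sum = 0+54+54+54+54+54+53+117+107+51+115 = 713; mod 256 = 201 → c9.

c9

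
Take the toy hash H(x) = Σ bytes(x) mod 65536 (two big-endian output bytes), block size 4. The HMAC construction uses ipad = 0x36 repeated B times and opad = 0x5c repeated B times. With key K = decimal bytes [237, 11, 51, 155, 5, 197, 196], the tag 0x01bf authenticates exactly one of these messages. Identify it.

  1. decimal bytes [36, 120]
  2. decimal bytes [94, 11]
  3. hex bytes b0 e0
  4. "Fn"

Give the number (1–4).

Key decimal bytes [237, 11, 51, 155, 5, 197, 196] = ed 0b 33 9b 05 c5 c4 is 7 bytes > B = 4, so hash it first: H(key) = 03 54, then zero-pad to 4 bytes: K' = 03 54 00 00.
K' ⊕ ipad = 35 62 36 36; K' ⊕ opad = 5f 08 5c 5c.
m1: inner = H(35 62 36 36 24 78) = 01 9f; tag = H(5f 08 5c 5c 01 9f) = 01bf ← matches
m2: inner = H(35 62 36 36 5e 0b) = 01 6c; tag = H(5f 08 5c 5c 01 6c) = 018c
m3: inner = H(35 62 36 36 b0 e0) = 02 93; tag = H(5f 08 5c 5c 02 93) = 01b4
m4: inner = H(35 62 36 36 46 6e) = 01 b7; tag = H(5f 08 5c 5c 01 b7) = 01d7

1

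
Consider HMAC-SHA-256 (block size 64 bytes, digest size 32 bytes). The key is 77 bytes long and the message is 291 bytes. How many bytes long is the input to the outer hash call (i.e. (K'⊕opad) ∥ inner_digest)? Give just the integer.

96

Key is 77 > 64 bytes, so it is hashed to 32 bytes then zero-padded to 64: |K'| = 64.
Outer input = (K'⊕opad) ∥ H(inner) → 64 + 32 = 96 bytes.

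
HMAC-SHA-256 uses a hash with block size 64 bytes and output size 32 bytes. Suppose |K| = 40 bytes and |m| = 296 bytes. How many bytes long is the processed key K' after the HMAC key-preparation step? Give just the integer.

Key is 40 ≤ 64 bytes, zero-padded: |K'| = 64.

64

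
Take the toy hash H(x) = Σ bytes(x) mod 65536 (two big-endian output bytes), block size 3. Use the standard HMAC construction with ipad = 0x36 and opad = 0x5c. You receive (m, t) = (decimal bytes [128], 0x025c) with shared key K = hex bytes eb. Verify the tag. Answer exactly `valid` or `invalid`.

invalid

Key hex bytes eb is 1 byte ≤ B = 3; zero-pad to 3 bytes: K' = eb 00 00.
K' ⊕ ipad = dd 36 36; K' ⊕ opad = b7 5c 5c.
Inner hash: sum = 221+54+54+128 = 457 → 01 c9.
Outer hash (recomputed tag): sum = 183+92+92+1+201 = 569 → 02 39.
Recomputed tag = 0239; claimed = 025c → mismatch.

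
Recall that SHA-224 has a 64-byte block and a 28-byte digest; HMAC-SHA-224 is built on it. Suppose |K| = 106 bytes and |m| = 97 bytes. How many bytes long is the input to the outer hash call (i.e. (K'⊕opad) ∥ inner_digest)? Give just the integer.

92

Key is 106 > 64 bytes, so it is hashed to 28 bytes then zero-padded to 64: |K'| = 64.
Outer input = (K'⊕opad) ∥ H(inner) → 64 + 28 = 92 bytes.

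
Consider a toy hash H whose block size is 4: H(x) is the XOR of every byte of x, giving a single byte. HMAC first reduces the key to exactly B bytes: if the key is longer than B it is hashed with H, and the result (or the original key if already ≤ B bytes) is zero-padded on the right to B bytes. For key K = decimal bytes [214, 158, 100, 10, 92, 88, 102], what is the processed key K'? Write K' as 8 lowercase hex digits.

|K| = 7 > B = 4, so first hash the key.
H(K): XOR d6⊕9e⊕64⊕0a⊕5c⊕58⊕66 = 44.
Zero-pad H(K) = 44 to 4 bytes: K' = 44 00 00 00.

44000000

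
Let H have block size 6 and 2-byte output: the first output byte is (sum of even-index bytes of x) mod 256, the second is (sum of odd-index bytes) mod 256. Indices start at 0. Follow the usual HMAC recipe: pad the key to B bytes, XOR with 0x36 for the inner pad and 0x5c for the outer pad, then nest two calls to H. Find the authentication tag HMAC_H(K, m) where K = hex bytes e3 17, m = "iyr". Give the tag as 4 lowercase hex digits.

9309

Key hex bytes e3 17 is 2 bytes ≤ B = 6; zero-pad to 6 bytes: K' = e3 17 00 00 00 00.
K' ⊕ ipad = d5 21 36 36 36 36.  K' ⊕ opad = bf 4b 5c 5c 5c 5c.
Inner input = (K'⊕ipad) ∥ m = d5 21 36 36 36 36 ∥ 69 79 72.
Inner hash: even-index sum = 540 mod 256 = 28; odd-index sum = 262 mod 256 = 6 → 1c 06.
Outer input = (K'⊕opad) ∥ inner = bf 4b 5c 5c 5c 5c ∥ 1c 06.
Outer hash (tag): even-index sum = 403 mod 256 = 147; odd-index sum = 265 mod 256 = 9 → 93 09.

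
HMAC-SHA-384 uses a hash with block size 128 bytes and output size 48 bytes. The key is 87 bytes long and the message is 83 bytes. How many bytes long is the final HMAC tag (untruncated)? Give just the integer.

The tag is one SHA-384 digest: 48 bytes.

48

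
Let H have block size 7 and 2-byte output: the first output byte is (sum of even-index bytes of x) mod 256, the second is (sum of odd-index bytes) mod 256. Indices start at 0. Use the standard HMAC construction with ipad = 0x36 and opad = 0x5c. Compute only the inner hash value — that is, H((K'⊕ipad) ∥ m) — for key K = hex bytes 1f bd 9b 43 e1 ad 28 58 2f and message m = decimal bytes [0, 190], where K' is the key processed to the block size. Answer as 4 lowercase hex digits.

Key hex bytes 1f bd 9b 43 e1 ad 28 58 2f is 9 bytes > B = 7, so hash it first: H(key) = f2 05, then zero-pad to 7 bytes: K' = f2 05 00 00 00 00 00.
K' ⊕ ipad = c4 33 36 36 36 36 36.
Inner input = c4 33 36 36 36 36 36 ∥ 00 be.
Inner hash: even-index sum = 548 mod 256 = 36; odd-index sum = 159 mod 256 = 159 → 24 9f.

249f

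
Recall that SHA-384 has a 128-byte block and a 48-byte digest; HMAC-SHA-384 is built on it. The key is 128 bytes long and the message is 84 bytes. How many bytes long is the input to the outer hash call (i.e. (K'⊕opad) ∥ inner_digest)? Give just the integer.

Key is 128 ≤ 128 bytes, zero-padded: |K'| = 128.
Outer input = (K'⊕opad) ∥ H(inner) → 128 + 48 = 176 bytes.

176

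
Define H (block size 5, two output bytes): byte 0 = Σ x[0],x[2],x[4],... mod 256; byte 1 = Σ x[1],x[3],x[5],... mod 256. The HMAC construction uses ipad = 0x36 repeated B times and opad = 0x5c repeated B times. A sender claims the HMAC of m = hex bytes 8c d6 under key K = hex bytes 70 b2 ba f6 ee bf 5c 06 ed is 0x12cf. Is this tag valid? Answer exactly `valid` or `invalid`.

invalid

Key hex bytes 70 b2 ba f6 ee bf 5c 06 ed is 9 bytes > B = 5, so hash it first: H(key) = 61 6d, then zero-pad to 5 bytes: K' = 61 6d 00 00 00.
K' ⊕ ipad = 57 5b 36 36 36; K' ⊕ opad = 3d 31 5c 5c 5c.
Inner hash: even-index sum = 409 mod 256 = 153; odd-index sum = 285 mod 256 = 29 → 99 1d.
Outer hash (recomputed tag): even-index sum = 274 mod 256 = 18; odd-index sum = 294 mod 256 = 38 → 12 26.
Recomputed tag = 1226; claimed = 12cf → mismatch.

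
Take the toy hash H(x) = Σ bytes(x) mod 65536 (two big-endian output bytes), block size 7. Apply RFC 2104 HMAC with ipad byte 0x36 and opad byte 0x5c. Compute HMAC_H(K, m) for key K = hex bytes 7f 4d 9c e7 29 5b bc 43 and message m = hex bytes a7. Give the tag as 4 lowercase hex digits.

0389

Key hex bytes 7f 4d 9c e7 29 5b bc 43 is 8 bytes > B = 7, so hash it first: H(key) = 03 d2, then zero-pad to 7 bytes: K' = 03 d2 00 00 00 00 00.
K' ⊕ ipad = 35 e4 36 36 36 36 36.  K' ⊕ opad = 5f 8e 5c 5c 5c 5c 5c.
Inner input = (K'⊕ipad) ∥ m = 35 e4 36 36 36 36 36 ∥ a7.
Inner hash: sum = 53+228+54+54+54+54+54+167 = 718 → 02 ce.
Outer input = (K'⊕opad) ∥ inner = 5f 8e 5c 5c 5c 5c 5c ∥ 02 ce.
Outer hash (tag): sum = 95+142+92+92+92+92+92+2+206 = 905 → 03 89.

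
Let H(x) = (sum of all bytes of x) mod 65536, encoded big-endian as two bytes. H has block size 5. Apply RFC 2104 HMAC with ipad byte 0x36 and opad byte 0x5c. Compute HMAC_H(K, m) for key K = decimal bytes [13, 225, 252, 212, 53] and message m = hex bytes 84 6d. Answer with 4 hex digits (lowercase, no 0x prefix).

Key decimal bytes [13, 225, 252, 212, 53] = 0d e1 fc d4 35 is exactly B = 5 bytes: K' = 0d e1 fc d4 35.
K' ⊕ ipad = 3b d7 ca e2 03.  K' ⊕ opad = 51 bd a0 88 69.
Inner input = (K'⊕ipad) ∥ m = 3b d7 ca e2 03 ∥ 84 6d.
Inner hash: sum = 59+215+202+226+3+132+109 = 946 → 03 b2.
Outer input = (K'⊕opad) ∥ inner = 51 bd a0 88 69 ∥ 03 b2.
Outer hash (tag): sum = 81+189+160+136+105+3+178 = 852 → 03 54.

0354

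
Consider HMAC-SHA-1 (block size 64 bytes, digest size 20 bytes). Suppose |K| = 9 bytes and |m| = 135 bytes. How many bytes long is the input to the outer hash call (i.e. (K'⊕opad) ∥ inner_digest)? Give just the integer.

84

Key is 9 ≤ 64 bytes, zero-padded: |K'| = 64.
Outer input = (K'⊕opad) ∥ H(inner) → 64 + 20 = 84 bytes.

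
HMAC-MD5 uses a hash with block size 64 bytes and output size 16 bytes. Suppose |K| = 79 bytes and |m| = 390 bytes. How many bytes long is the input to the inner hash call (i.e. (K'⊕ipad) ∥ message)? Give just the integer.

454

Key is 79 > 64 bytes, so it is hashed to 16 bytes then zero-padded to 64: |K'| = 64.
Inner input = (K'⊕ipad) ∥ m → 64 + 390 = 454 bytes.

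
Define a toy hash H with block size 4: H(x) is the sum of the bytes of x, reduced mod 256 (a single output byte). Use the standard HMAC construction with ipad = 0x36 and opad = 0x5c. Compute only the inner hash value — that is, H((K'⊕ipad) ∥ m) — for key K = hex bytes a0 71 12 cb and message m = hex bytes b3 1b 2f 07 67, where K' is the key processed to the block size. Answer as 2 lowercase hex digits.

Key hex bytes a0 71 12 cb is exactly B = 4 bytes: K' = a0 71 12 cb.
K' ⊕ ipad = 96 47 24 fd.
Inner input = 96 47 24 fd ∥ b3 1b 2f 07 67.
Inner hash: sum = 150+71+36+253+179+27+47+7+103 = 873; mod 256 = 105 → 69.

69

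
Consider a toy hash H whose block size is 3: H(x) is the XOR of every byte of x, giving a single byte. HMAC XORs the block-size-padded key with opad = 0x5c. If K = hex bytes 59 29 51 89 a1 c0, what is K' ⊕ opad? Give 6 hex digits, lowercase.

Key hex bytes 59 29 51 89 a1 c0 is 6 bytes > B = 3, so hash it first: H(key) = c9, then zero-pad to 3 bytes: K' = c9 00 00.
XOR each byte with 0x5c: c9⊕5c=95, 00⊕5c=5c, 00⊕5c=5c.

955c5c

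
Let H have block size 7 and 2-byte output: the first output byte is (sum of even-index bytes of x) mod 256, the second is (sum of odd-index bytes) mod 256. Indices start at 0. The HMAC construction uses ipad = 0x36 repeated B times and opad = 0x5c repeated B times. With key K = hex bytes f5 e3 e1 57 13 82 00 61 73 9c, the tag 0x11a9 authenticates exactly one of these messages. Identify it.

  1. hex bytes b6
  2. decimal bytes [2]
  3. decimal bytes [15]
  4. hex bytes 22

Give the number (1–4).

Key hex bytes f5 e3 e1 57 13 82 00 61 73 9c is 10 bytes > B = 7, so hash it first: H(key) = 5c b9, then zero-pad to 7 bytes: K' = 5c b9 00 00 00 00 00.
K' ⊕ ipad = 6a 8f 36 36 36 36 36; K' ⊕ opad = 00 e5 5c 5c 5c 5c 5c.
m1: inner = H(6a 8f 36 36 36 36 36 b6) = 0c b1; tag = H(00 e5 5c 5c 5c 5c 5c 0c b1) = c5a9
m2: inner = H(6a 8f 36 36 36 36 36 02) = 0c fd; tag = H(00 e5 5c 5c 5c 5c 5c 0c fd) = 11a9 ← matches
m3: inner = H(6a 8f 36 36 36 36 36 0f) = 0c 0a; tag = H(00 e5 5c 5c 5c 5c 5c 0c 0a) = 1ea9
m4: inner = H(6a 8f 36 36 36 36 36 22) = 0c 1d; tag = H(00 e5 5c 5c 5c 5c 5c 0c 1d) = 31a9

2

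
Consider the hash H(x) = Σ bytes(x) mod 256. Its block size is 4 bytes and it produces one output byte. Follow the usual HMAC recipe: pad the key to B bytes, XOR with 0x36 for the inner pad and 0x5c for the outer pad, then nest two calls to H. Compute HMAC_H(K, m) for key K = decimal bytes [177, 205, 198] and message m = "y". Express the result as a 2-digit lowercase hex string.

Key decimal bytes [177, 205, 198] = b1 cd c6 is 3 bytes ≤ B = 4; zero-pad to 4 bytes: K' = b1 cd c6 00.
K' ⊕ ipad = 87 fb f0 36.  K' ⊕ opad = ed 91 9a 5c.
Inner input = (K'⊕ipad) ∥ m = 87 fb f0 36 ∥ 79.
Inner hash: sum = 135+251+240+54+121 = 801; mod 256 = 33 → 21.
Outer input = (K'⊕opad) ∥ inner = ed 91 9a 5c ∥ 21.
Outer hash (tag): sum = 237+145+154+92+33 = 661; mod 256 = 149 → 95.

95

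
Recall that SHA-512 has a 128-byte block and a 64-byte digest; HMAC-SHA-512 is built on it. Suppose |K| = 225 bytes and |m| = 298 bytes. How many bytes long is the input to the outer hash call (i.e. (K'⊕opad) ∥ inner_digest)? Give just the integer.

Key is 225 > 128 bytes, so it is hashed to 64 bytes then zero-padded to 128: |K'| = 128.
Outer input = (K'⊕opad) ∥ H(inner) → 128 + 64 = 192 bytes.

192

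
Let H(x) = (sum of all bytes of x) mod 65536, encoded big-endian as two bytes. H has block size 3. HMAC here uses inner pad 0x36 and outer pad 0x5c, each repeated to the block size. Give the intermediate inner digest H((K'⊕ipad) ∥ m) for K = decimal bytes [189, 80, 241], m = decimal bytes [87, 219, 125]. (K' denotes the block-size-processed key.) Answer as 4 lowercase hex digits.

Key decimal bytes [189, 80, 241] = bd 50 f1 is exactly B = 3 bytes: K' = bd 50 f1.
K' ⊕ ipad = 8b 66 c7.
Inner input = 8b 66 c7 ∥ 57 db 7d.
Inner hash: sum = 139+102+199+87+219+125 = 871 → 03 67.

0367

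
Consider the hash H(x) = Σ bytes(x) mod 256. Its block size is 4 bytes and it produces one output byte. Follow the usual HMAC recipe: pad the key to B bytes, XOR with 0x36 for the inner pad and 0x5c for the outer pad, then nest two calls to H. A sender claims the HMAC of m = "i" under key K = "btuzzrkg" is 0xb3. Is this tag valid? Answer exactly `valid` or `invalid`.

valid

Key "btuzzrkg" = 62 74 75 7a 7a 72 6b 67 is 8 bytes > B = 4, so hash it first: H(key) = 83, then zero-pad to 4 bytes: K' = 83 00 00 00.
K' ⊕ ipad = b5 36 36 36; K' ⊕ opad = df 5c 5c 5c.
Inner hash: sum = 181+54+54+54+105 = 448; mod 256 = 192 → c0.
Outer hash (recomputed tag): sum = 223+92+92+92+192 = 691; mod 256 = 179 → b3.
Recomputed tag = b3; claimed = b3 → match.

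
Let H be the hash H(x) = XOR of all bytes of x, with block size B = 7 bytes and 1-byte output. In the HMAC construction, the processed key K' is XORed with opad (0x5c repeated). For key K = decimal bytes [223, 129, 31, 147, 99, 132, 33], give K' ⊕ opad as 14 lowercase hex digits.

Key decimal bytes [223, 129, 31, 147, 99, 132, 33] = df 81 1f 93 63 84 21 is exactly B = 7 bytes: K' = df 81 1f 93 63 84 21.
XOR each byte with 0x5c: df⊕5c=83, 81⊕5c=dd, 1f⊕5c=43, 93⊕5c=cf, 63⊕5c=3f, 84⊕5c=d8, 21⊕5c=7d.

83dd43cf3fd87d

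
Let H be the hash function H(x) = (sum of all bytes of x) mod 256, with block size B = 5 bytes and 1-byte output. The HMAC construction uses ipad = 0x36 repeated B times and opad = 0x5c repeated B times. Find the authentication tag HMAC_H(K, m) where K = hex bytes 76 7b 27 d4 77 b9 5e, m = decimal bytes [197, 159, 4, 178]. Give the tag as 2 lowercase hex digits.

d4

Key hex bytes 76 7b 27 d4 77 b9 5e is 7 bytes > B = 5, so hash it first: H(key) = 7a, then zero-pad to 5 bytes: K' = 7a 00 00 00 00.
K' ⊕ ipad = 4c 36 36 36 36.  K' ⊕ opad = 26 5c 5c 5c 5c.
Inner input = (K'⊕ipad) ∥ m = 4c 36 36 36 36 ∥ c5 9f 04 b2.
Inner hash: sum = 76+54+54+54+54+197+159+4+178 = 830; mod 256 = 62 → 3e.
Outer input = (K'⊕opad) ∥ inner = 26 5c 5c 5c 5c ∥ 3e.
Outer hash (tag): sum = 38+92+92+92+92+62 = 468; mod 256 = 212 → d4.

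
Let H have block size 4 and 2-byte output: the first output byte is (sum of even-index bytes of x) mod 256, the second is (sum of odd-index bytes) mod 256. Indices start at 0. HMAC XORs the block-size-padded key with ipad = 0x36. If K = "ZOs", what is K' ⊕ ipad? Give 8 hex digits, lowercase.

Key "ZOs" = 5a 4f 73 is 3 bytes ≤ B = 4; zero-pad to 4 bytes: K' = 5a 4f 73 00.
XOR each byte with 0x36: 5a⊕36=6c, 4f⊕36=79, 73⊕36=45, 00⊕36=36.

6c794536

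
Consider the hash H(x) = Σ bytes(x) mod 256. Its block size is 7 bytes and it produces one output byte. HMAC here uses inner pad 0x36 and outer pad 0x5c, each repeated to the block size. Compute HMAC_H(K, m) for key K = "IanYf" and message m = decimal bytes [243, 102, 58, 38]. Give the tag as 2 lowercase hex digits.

Key "IanYf" = 49 61 6e 59 66 is 5 bytes ≤ B = 7; zero-pad to 7 bytes: K' = 49 61 6e 59 66 00 00.
K' ⊕ ipad = 7f 57 58 6f 50 36 36.  K' ⊕ opad = 15 3d 32 05 3a 5c 5c.
Inner input = (K'⊕ipad) ∥ m = 7f 57 58 6f 50 36 36 ∥ f3 66 3a 26.
Inner hash: sum = 127+87+88+111+80+54+54+243+102+58+38 = 1042; mod 256 = 18 → 12.
Outer input = (K'⊕opad) ∥ inner = 15 3d 32 05 3a 5c 5c ∥ 12.
Outer hash (tag): sum = 21+61+50+5+58+92+92+18 = 397; mod 256 = 141 → 8d.

8d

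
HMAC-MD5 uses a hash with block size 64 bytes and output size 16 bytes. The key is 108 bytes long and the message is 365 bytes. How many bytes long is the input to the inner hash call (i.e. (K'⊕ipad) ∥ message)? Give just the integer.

429

Key is 108 > 64 bytes, so it is hashed to 16 bytes then zero-padded to 64: |K'| = 64.
Inner input = (K'⊕ipad) ∥ m → 64 + 365 = 429 bytes.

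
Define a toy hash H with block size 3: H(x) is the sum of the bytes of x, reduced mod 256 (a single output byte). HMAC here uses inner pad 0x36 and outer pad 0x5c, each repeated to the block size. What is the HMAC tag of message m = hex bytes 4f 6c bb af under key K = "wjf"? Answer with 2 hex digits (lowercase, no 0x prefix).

ad

Key "wjf" = 77 6a 66 is exactly B = 3 bytes: K' = 77 6a 66.
K' ⊕ ipad = 41 5c 50.  K' ⊕ opad = 2b 36 3a.
Inner input = (K'⊕ipad) ∥ m = 41 5c 50 ∥ 4f 6c bb af.
Inner hash: sum = 65+92+80+79+108+187+175 = 786; mod 256 = 18 → 12.
Outer input = (K'⊕opad) ∥ inner = 2b 36 3a ∥ 12.
Outer hash (tag): sum = 43+54+58+18 = 173 → ad.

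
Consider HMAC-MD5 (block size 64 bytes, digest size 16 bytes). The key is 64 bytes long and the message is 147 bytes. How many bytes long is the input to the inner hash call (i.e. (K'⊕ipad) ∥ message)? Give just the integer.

211

Key is 64 ≤ 64 bytes, zero-padded: |K'| = 64.
Inner input = (K'⊕ipad) ∥ m → 64 + 147 = 211 bytes.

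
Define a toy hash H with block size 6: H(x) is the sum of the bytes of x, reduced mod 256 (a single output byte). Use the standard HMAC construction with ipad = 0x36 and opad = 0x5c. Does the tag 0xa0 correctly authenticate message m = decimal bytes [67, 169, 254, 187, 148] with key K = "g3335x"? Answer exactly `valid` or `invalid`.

invalid

Key "g3335x" = 67 33 33 33 35 78 is exactly B = 6 bytes: K' = 67 33 33 33 35 78.
K' ⊕ ipad = 51 05 05 05 03 4e; K' ⊕ opad = 3b 6f 6f 6f 69 24.
Inner hash: sum = 81+5+5+5+3+78+67+169+254+187+148 = 1002; mod 256 = 234 → ea.
Outer hash (recomputed tag): sum = 59+111+111+111+105+36+234 = 767; mod 256 = 255 → ff.
Recomputed tag = ff; claimed = a0 → mismatch.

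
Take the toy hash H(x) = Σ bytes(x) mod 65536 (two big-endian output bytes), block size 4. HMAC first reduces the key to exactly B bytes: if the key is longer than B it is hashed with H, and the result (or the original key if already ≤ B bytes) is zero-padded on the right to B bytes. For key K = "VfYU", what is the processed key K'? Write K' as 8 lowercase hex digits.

Key "VfYU" = 56 66 59 55 is exactly B = 4 bytes: K' = 56 66 59 55.

56665955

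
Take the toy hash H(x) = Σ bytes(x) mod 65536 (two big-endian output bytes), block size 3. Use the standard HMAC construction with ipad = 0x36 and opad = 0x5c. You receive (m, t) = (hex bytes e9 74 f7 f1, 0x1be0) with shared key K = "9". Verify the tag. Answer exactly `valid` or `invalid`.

invalid

Key "9" = 39 is 1 byte ≤ B = 3; zero-pad to 3 bytes: K' = 39 00 00.
K' ⊕ ipad = 0f 36 36; K' ⊕ opad = 65 5c 5c.
Inner hash: sum = 15+54+54+233+116+247+241 = 960 → 03 c0.
Outer hash (recomputed tag): sum = 101+92+92+3+192 = 480 → 01 e0.
Recomputed tag = 01e0; claimed = 1be0 → mismatch.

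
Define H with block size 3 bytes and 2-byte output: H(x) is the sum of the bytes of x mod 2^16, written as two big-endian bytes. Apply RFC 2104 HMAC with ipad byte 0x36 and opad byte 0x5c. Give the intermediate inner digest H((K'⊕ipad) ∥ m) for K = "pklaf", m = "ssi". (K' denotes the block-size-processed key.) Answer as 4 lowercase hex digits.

01f1

Key "pklaf" = 70 6b 6c 61 66 is 5 bytes > B = 3, so hash it first: H(key) = 02 0e, then zero-pad to 3 bytes: K' = 02 0e 00.
K' ⊕ ipad = 34 38 36.
Inner input = 34 38 36 ∥ 73 73 69.
Inner hash: sum = 52+56+54+115+115+105 = 497 → 01 f1.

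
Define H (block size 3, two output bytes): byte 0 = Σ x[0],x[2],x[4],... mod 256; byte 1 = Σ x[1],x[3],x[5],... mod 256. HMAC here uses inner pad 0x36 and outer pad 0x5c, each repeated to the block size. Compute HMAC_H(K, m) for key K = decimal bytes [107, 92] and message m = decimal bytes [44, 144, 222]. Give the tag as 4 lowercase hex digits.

Key decimal bytes [107, 92] = 6b 5c is 2 bytes ≤ B = 3; zero-pad to 3 bytes: K' = 6b 5c 00.
K' ⊕ ipad = 5d 6a 36.  K' ⊕ opad = 37 00 5c.
Inner input = (K'⊕ipad) ∥ m = 5d 6a 36 ∥ 2c 90 de.
Inner hash: even-index sum = 291 mod 256 = 35; odd-index sum = 372 mod 256 = 116 → 23 74.
Outer input = (K'⊕opad) ∥ inner = 37 00 5c ∥ 23 74.
Outer hash (tag): even-index sum = 263 mod 256 = 7; odd-index sum = 35 mod 256 = 35 → 07 23.

0723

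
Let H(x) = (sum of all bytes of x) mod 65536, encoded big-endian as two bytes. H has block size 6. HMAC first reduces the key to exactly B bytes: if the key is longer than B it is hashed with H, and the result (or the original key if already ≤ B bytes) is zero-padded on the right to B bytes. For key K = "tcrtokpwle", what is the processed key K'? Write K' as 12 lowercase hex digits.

044f00000000

|K| = 10 > B = 6, so first hash the key.
H(K): sum = 116+99+114+116+111+107+112+119+108+101 = 1103 → 04 4f.
Zero-pad H(K) = 04 4f to 6 bytes: K' = 04 4f 00 00 00 00.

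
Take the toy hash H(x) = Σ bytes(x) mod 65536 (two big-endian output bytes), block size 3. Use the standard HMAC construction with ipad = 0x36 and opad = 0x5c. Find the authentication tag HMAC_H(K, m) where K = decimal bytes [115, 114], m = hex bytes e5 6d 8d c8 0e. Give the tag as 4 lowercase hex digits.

Key decimal bytes [115, 114] = 73 72 is 2 bytes ≤ B = 3; zero-pad to 3 bytes: K' = 73 72 00.
K' ⊕ ipad = 45 44 36.  K' ⊕ opad = 2f 2e 5c.
Inner input = (K'⊕ipad) ∥ m = 45 44 36 ∥ e5 6d 8d c8 0e.
Inner hash: sum = 69+68+54+229+109+141+200+14 = 884 → 03 74.
Outer input = (K'⊕opad) ∥ inner = 2f 2e 5c ∥ 03 74.
Outer hash (tag): sum = 47+46+92+3+116 = 304 → 01 30.

0130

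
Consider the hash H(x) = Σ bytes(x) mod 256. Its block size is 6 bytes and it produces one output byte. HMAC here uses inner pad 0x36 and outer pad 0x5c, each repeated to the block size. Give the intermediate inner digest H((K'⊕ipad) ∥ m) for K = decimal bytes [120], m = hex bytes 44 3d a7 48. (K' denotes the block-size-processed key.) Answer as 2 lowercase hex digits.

cc

Key decimal bytes [120] = 78 is 1 byte ≤ B = 6; zero-pad to 6 bytes: K' = 78 00 00 00 00 00.
K' ⊕ ipad = 4e 36 36 36 36 36.
Inner input = 4e 36 36 36 36 36 ∥ 44 3d a7 48.
Inner hash: sum = 78+54+54+54+54+54+68+61+167+72 = 716; mod 256 = 204 → cc.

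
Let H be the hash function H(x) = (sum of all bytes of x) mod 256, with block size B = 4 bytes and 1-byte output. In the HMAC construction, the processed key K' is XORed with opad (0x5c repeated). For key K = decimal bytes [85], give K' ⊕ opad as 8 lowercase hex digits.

Key decimal bytes [85] = 55 is 1 byte ≤ B = 4; zero-pad to 4 bytes: K' = 55 00 00 00.
XOR each byte with 0x5c: 55⊕5c=09, 00⊕5c=5c, 00⊕5c=5c, 00⊕5c=5c.

095c5c5c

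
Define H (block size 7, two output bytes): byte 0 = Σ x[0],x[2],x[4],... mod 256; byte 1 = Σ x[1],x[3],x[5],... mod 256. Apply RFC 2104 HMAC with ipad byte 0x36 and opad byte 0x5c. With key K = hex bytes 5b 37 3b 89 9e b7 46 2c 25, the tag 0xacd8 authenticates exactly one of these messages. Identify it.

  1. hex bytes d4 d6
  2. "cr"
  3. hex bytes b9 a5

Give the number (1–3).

1

Key hex bytes 5b 37 3b 89 9e b7 46 2c 25 is 9 bytes > B = 7, so hash it first: H(key) = 9f a3, then zero-pad to 7 bytes: K' = 9f a3 00 00 00 00 00.
K' ⊕ ipad = a9 95 36 36 36 36 36; K' ⊕ opad = c3 ff 5c 5c 5c 5c 5c.
m1: inner = H(a9 95 36 36 36 36 36 d4 d6) = 21 d5; tag = H(c3 ff 5c 5c 5c 5c 5c 21 d5) = acd8 ← matches
m2: inner = H(a9 95 36 36 36 36 36 63 72) = bd 64; tag = H(c3 ff 5c 5c 5c 5c 5c bd 64) = 3b74
m3: inner = H(a9 95 36 36 36 36 36 b9 a5) = f0 ba; tag = H(c3 ff 5c 5c 5c 5c 5c f0 ba) = 91a7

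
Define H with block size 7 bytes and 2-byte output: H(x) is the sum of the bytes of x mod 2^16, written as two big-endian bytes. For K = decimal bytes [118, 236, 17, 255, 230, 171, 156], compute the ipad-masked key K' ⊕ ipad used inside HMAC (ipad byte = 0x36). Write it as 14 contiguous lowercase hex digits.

Key decimal bytes [118, 236, 17, 255, 230, 171, 156] = 76 ec 11 ff e6 ab 9c is exactly B = 7 bytes: K' = 76 ec 11 ff e6 ab 9c.
XOR each byte with 0x36: 76⊕36=40, ec⊕36=da, 11⊕36=27, ff⊕36=c9, e6⊕36=d0, ab⊕36=9d, 9c⊕36=aa.

40da27c9d09daa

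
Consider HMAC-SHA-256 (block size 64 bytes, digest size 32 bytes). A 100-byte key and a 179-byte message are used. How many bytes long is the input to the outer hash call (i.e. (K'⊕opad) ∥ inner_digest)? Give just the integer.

96

Key is 100 > 64 bytes, so it is hashed to 32 bytes then zero-padded to 64: |K'| = 64.
Outer input = (K'⊕opad) ∥ H(inner) → 64 + 32 = 96 bytes.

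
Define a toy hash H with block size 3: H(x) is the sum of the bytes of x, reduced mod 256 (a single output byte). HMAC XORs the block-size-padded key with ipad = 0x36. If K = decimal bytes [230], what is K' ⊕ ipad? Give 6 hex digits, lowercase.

Key decimal bytes [230] = e6 is 1 byte ≤ B = 3; zero-pad to 3 bytes: K' = e6 00 00.
XOR each byte with 0x36: e6⊕36=d0, 00⊕36=36, 00⊕36=36.

d03636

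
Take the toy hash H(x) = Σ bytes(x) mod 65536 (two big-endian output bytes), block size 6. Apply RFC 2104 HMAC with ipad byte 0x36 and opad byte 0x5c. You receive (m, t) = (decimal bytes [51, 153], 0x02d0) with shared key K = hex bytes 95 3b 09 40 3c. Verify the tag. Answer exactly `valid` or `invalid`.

valid

Key hex bytes 95 3b 09 40 3c is 5 bytes ≤ B = 6; zero-pad to 6 bytes: K' = 95 3b 09 40 3c 00.
K' ⊕ ipad = a3 0d 3f 76 0a 36; K' ⊕ opad = c9 67 55 1c 60 5c.
Inner hash: sum = 163+13+63+118+10+54+51+153 = 625 → 02 71.
Outer hash (recomputed tag): sum = 201+103+85+28+96+92+2+113 = 720 → 02 d0.
Recomputed tag = 02d0; claimed = 02d0 → match.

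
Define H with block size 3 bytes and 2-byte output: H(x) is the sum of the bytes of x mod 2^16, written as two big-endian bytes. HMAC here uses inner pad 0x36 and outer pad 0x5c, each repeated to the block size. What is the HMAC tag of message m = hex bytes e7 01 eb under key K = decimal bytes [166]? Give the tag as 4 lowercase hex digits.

Key decimal bytes [166] = a6 is 1 byte ≤ B = 3; zero-pad to 3 bytes: K' = a6 00 00.
K' ⊕ ipad = 90 36 36.  K' ⊕ opad = fa 5c 5c.
Inner input = (K'⊕ipad) ∥ m = 90 36 36 ∥ e7 01 eb.
Inner hash: sum = 144+54+54+231+1+235 = 719 → 02 cf.
Outer input = (K'⊕opad) ∥ inner = fa 5c 5c ∥ 02 cf.
Outer hash (tag): sum = 250+92+92+2+207 = 643 → 02 83.

0283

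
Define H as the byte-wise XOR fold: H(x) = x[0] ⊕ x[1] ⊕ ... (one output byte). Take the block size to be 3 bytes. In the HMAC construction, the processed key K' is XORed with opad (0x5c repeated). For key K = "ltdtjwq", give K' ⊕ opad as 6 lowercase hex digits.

Key "ltdtjwq" = 6c 74 64 74 6a 77 71 is 7 bytes > B = 3, so hash it first: H(key) = 64, then zero-pad to 3 bytes: K' = 64 00 00.
XOR each byte with 0x5c: 64⊕5c=38, 00⊕5c=5c, 00⊕5c=5c.

385c5c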